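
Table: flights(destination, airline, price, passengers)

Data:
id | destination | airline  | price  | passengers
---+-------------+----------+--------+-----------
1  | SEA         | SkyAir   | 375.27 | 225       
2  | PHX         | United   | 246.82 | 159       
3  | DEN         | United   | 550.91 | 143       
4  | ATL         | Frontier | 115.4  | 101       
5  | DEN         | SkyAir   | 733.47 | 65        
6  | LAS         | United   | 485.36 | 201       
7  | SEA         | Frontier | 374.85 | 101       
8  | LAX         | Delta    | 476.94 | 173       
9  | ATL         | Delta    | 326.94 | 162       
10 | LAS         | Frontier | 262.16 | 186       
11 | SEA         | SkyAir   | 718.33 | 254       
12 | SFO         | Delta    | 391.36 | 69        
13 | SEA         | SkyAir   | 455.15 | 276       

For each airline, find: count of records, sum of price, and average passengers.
SELECT airline,
       COUNT(*) as cnt,
       SUM(price) as total_price,
       AVG(passengers) as avg_passengers
FROM flights
GROUP BY airline

Result:
  Delta: 3 records, 1195.24 total price, 134.67 avg passengers
  Frontier: 3 records, 752.41 total price, 129.33 avg passengers
  SkyAir: 4 records, 2282.22 total price, 205.00 avg passengers
  United: 3 records, 1283.09 total price, 167.67 avg passengers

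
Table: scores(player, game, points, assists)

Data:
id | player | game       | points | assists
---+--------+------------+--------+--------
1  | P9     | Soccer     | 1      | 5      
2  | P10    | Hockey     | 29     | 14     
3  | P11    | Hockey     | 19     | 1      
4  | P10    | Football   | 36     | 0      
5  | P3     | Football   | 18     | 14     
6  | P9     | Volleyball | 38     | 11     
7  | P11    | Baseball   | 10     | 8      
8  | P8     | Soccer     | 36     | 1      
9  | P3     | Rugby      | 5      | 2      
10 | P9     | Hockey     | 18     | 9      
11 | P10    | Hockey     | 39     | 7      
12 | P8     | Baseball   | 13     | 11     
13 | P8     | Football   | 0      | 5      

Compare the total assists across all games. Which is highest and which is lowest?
SELECT game, SUM(assists)
FROM scores
GROUP BY game
ORDER BY SUM(assists)

All groups:
  Rugby: 2
  Soccer: 6
  Volleyball: 11
  Baseball: 19
  Football: 19
  Hockey: 31

Highest: Hockey (31)
Lowest: Rugby (2)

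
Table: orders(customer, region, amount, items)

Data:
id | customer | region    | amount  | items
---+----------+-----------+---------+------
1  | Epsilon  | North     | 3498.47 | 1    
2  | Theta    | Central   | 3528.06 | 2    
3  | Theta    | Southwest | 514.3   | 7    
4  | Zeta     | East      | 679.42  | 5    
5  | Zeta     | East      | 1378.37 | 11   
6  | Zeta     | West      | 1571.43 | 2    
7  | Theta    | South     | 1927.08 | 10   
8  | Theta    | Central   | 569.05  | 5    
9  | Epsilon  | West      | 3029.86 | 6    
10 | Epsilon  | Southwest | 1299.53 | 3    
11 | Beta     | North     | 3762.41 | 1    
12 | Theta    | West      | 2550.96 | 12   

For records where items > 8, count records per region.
SELECT region, COUNT(*)
FROM orders
WHERE items > 8
GROUP BY region

Note: WHERE filters rows before grouping.

Result:
  East: 1
  South: 1
  West: 1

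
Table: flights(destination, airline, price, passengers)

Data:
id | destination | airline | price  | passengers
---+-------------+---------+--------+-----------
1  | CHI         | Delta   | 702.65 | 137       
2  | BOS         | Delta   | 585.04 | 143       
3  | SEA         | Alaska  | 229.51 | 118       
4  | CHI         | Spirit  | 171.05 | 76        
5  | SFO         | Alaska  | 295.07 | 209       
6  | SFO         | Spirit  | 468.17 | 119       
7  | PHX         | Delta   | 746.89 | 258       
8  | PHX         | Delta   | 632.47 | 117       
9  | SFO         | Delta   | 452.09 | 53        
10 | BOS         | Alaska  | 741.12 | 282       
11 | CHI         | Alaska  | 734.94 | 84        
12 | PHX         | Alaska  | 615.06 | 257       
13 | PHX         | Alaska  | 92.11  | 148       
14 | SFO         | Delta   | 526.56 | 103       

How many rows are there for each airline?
SELECT airline, COUNT(*) as count
FROM flights
GROUP BY airline

Result:
  Alaska: 6
  Delta: 6
  Spirit: 2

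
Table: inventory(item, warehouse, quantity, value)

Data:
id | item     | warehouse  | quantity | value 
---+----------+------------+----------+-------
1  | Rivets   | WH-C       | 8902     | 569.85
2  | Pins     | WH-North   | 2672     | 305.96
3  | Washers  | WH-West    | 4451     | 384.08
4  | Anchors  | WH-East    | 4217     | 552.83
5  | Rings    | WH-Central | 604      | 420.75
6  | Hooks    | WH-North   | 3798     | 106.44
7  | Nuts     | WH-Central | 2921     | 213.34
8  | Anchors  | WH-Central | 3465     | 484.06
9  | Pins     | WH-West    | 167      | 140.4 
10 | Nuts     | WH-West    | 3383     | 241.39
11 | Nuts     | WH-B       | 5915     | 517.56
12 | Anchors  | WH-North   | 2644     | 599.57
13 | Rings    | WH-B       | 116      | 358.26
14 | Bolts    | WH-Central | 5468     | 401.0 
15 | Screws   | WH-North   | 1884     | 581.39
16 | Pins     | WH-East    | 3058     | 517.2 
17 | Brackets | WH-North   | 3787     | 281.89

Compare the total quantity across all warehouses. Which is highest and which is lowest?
SELECT warehouse, SUM(quantity)
FROM inventory
GROUP BY warehouse
ORDER BY SUM(quantity)

All groups:
  WH-B: 6031
  WH-East: 7275
  WH-West: 8001
  WH-C: 8902
  WH-Central: 12458
  WH-North: 14785

Highest: WH-North (14785)
Lowest: WH-B (6031)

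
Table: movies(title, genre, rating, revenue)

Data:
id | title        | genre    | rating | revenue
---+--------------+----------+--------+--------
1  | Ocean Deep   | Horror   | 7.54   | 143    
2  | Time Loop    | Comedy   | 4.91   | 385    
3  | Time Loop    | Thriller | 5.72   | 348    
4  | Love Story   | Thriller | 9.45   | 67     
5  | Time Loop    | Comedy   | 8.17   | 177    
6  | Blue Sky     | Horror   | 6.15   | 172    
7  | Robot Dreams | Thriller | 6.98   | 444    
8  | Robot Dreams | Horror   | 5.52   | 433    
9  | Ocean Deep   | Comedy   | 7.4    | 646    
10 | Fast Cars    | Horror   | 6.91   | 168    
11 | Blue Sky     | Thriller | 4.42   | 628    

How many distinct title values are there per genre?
SELECT genre, COUNT(DISTINCT title)
FROM movies
GROUP BY genre

Result:
  Comedy: 2 distinct
  Horror: 4 distinct
  Thriller: 4 distinct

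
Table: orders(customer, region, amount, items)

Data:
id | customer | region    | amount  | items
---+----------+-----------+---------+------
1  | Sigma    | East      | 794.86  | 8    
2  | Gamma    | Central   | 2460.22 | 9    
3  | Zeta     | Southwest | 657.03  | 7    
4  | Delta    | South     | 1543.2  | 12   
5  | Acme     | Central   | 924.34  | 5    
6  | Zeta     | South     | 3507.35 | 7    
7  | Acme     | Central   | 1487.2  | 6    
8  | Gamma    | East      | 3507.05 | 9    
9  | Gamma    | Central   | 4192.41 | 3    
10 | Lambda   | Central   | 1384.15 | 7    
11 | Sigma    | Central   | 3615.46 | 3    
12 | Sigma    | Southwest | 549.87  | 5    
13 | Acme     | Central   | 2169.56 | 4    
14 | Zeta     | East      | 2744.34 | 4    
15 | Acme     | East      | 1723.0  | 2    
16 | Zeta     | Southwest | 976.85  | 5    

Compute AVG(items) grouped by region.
SELECT region, AVG(items) as result
FROM orders
GROUP BY region

Result:
  Central: 5.29
  East: 5.75
  South: 9.50
  Southwest: 5.67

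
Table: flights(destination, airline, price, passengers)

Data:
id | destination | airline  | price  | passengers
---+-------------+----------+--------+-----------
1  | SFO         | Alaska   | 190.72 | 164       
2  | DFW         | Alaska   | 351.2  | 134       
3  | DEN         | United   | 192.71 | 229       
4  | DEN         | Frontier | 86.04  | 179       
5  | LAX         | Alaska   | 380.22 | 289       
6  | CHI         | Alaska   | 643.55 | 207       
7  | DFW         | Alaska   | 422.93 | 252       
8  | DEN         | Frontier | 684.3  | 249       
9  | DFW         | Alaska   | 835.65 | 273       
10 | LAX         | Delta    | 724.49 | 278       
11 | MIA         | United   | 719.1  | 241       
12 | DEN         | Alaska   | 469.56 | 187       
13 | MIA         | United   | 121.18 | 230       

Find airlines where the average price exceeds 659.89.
SELECT airline, AVG(price)
FROM flights
GROUP BY airline
HAVING AVG(price) > 659.89

Result:
  Delta: avg=724.49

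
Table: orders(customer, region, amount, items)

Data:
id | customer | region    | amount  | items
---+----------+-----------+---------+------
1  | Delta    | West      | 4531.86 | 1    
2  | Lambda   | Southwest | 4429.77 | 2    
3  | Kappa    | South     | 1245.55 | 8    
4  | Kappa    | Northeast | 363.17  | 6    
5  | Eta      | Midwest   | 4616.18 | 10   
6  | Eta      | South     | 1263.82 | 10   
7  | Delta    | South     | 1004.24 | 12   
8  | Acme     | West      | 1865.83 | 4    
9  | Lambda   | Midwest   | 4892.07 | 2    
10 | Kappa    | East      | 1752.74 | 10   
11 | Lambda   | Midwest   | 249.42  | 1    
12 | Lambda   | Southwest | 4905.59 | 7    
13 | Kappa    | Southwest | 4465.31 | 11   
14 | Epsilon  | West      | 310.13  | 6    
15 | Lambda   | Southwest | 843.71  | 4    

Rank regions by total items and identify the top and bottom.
SELECT region, SUM(items)
FROM orders
GROUP BY region
ORDER BY SUM(items)

All groups:
  Northeast: 6
  East: 10
  West: 11
  Midwest: 13
  Southwest: 24
  South: 30

Highest: South (30)
Lowest: Northeast (6)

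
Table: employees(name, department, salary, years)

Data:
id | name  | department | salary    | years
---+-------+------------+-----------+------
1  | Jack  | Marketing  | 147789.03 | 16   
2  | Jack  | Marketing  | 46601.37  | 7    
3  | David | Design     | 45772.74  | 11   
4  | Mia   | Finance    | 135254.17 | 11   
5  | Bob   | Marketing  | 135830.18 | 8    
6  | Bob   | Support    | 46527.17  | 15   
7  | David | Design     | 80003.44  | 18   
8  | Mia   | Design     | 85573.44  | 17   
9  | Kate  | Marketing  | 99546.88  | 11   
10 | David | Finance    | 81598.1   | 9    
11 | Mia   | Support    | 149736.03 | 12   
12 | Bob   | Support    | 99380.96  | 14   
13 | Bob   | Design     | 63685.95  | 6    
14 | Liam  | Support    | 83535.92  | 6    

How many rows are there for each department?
SELECT department, COUNT(*) as count
FROM employees
GROUP BY department

Result:
  Design: 4
  Finance: 2
  Marketing: 4
  Support: 4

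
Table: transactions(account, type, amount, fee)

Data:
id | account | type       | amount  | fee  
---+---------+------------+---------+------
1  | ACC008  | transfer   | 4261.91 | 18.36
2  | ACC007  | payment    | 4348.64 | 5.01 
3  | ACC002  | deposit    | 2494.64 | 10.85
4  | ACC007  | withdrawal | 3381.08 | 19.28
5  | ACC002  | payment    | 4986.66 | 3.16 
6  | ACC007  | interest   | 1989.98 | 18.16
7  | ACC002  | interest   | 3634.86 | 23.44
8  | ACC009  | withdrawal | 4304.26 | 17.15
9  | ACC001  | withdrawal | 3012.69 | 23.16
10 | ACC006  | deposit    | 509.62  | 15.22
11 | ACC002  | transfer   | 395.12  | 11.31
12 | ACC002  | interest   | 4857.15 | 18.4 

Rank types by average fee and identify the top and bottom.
SELECT type, AVG(fee)
FROM transactions
GROUP BY type
ORDER BY AVG(fee)

All groups:
  payment: 4.09
  deposit: 13.04
  transfer: 14.84
  withdrawal: 19.86
  interest: 20.00

Highest: interest (20.00)
Lowest: payment (4.09)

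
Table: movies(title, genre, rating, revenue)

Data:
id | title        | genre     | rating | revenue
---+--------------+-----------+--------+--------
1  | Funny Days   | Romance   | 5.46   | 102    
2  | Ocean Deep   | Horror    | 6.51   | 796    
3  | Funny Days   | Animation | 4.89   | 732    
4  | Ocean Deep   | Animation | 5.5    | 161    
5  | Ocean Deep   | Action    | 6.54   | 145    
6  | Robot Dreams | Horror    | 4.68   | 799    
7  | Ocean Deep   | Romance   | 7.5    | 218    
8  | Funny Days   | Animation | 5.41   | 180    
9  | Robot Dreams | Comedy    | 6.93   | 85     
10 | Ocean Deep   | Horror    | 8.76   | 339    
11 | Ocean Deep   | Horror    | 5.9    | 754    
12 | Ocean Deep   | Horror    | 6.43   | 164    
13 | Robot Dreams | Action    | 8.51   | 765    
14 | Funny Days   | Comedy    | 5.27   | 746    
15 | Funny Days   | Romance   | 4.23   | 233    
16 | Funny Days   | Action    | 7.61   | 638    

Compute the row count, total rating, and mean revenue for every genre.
SELECT genre,
       COUNT(*) as cnt,
       SUM(rating) as total_rating,
       AVG(revenue) as avg_revenue
FROM movies
GROUP BY genre

Result:
  Action: 3 records, 22.66 total rating, 516.00 avg revenue
  Animation: 3 records, 15.80 total rating, 357.67 avg revenue
  Comedy: 2 records, 12.20 total rating, 415.50 avg revenue
  Horror: 5 records, 32.28 total rating, 570.40 avg revenue
  Romance: 3 records, 17.19 total rating, 184.33 avg revenue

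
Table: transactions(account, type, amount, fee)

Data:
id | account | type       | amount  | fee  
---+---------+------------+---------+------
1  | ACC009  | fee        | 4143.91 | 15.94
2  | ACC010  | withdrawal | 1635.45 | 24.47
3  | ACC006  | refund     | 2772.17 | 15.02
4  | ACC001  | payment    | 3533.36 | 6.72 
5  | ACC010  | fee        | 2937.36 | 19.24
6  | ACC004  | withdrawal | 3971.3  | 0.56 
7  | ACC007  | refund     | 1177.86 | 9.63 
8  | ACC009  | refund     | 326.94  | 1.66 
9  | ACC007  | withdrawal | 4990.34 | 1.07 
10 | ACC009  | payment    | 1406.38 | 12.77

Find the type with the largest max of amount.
SELECT type, MAX(amount) as val
FROM transactions
GROUP BY type
ORDER BY val DESC
LIMIT 1

Result: withdrawal with max(amount) = 4990.34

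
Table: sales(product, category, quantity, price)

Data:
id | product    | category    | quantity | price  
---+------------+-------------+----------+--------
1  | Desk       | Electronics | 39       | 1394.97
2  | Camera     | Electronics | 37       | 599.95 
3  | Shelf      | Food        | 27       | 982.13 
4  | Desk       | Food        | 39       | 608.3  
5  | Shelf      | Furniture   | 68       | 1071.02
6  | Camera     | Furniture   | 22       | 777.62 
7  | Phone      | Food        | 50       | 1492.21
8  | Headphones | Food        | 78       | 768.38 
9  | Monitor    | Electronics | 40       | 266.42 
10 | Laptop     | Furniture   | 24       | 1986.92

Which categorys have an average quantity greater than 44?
SELECT category, AVG(quantity)
FROM sales
GROUP BY category
HAVING AVG(quantity) > 44

Result:
  Food: avg=48.50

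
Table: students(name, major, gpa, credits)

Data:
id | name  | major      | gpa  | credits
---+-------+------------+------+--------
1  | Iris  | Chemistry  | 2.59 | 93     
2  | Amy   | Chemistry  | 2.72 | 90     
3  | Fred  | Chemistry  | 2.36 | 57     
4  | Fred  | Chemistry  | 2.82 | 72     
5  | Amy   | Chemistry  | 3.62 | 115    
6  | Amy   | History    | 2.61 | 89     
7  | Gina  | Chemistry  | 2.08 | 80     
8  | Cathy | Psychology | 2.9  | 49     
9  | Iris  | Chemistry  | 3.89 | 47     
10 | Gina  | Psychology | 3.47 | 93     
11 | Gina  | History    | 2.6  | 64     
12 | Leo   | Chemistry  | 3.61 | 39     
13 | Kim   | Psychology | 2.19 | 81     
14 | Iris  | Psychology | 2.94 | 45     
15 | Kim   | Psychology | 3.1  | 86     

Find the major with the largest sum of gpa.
SELECT major, SUM(gpa) as val
FROM students
GROUP BY major
ORDER BY val DESC
LIMIT 1

Result: Chemistry with sum(gpa) = 23.69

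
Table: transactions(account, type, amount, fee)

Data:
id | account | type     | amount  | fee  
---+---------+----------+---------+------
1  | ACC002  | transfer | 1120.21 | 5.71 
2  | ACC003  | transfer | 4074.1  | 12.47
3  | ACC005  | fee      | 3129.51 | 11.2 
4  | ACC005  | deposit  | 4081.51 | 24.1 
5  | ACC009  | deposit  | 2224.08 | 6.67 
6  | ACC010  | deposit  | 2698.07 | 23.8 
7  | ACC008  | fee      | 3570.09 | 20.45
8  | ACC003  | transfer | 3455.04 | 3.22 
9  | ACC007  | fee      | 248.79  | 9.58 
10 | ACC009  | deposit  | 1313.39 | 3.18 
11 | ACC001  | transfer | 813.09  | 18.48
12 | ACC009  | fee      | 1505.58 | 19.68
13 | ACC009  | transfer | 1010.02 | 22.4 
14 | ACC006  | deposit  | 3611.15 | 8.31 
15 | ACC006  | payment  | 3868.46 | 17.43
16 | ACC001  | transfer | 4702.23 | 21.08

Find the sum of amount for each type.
SELECT type, SUM(amount) as result
FROM transactions
GROUP BY type

Result:
  deposit: 13928.20
  fee: 8453.97
  payment: 3868.46
  transfer: 15174.69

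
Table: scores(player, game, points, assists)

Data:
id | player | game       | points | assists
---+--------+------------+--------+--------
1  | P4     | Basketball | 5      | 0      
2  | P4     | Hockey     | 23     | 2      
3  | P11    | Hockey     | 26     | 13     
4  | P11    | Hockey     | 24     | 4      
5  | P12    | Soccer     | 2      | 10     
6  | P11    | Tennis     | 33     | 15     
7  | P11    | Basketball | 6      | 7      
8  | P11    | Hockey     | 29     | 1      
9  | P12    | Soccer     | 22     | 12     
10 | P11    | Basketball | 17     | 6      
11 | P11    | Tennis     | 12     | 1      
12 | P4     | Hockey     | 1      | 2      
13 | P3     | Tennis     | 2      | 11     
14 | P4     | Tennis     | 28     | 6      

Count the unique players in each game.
SELECT game, COUNT(DISTINCT player)
FROM scores
GROUP BY game

Result:
  Basketball: 2 distinct
  Hockey: 2 distinct
  Soccer: 1 distinct
  Tennis: 3 distinct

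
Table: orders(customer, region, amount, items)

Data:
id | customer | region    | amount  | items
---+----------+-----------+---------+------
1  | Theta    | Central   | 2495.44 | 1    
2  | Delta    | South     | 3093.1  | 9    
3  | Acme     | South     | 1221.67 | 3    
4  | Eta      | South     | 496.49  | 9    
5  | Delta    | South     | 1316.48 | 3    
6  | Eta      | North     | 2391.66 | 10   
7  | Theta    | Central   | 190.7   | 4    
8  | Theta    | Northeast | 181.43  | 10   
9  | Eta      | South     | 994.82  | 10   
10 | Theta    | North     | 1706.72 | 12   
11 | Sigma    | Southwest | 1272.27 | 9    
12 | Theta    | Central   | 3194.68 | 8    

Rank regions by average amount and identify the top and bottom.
SELECT region, AVG(amount)
FROM orders
GROUP BY region
ORDER BY AVG(amount)

All groups:
  Northeast: 181.43
  Southwest: 1272.27
  South: 1424.51
  Central: 1960.27
  North: 2049.19

Highest: North (2049.19)
Lowest: Northeast (181.43)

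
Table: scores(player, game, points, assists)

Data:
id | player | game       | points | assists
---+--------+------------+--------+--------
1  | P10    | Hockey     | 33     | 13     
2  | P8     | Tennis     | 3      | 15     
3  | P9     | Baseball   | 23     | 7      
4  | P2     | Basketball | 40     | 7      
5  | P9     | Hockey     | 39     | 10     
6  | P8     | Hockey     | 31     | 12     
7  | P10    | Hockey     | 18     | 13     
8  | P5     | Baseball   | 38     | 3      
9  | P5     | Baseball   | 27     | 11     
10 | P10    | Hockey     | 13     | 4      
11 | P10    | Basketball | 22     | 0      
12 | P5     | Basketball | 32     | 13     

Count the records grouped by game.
SELECT game, COUNT(*) as count
FROM scores
GROUP BY game

Result:
  Baseball: 3
  Basketball: 3
  Hockey: 5
  Tennis: 1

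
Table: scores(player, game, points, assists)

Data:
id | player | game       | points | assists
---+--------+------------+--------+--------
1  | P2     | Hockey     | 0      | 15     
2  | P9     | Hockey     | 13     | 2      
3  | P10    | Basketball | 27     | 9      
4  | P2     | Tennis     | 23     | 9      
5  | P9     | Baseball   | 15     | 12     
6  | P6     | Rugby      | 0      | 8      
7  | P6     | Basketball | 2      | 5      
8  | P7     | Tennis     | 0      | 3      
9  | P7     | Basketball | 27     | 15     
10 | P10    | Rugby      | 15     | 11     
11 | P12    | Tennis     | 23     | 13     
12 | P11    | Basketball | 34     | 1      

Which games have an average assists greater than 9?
SELECT game, AVG(assists)
FROM scores
GROUP BY game
HAVING AVG(assists) > 9

Result:
  Baseball: avg=12.00
  Rugby: avg=9.50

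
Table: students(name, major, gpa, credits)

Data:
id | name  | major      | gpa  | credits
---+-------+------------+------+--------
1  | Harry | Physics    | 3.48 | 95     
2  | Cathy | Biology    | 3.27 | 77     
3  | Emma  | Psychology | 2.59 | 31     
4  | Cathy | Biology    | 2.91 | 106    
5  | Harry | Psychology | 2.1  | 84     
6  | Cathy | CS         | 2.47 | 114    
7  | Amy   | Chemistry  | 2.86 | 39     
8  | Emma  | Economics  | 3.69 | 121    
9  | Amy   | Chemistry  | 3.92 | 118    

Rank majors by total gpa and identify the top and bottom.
SELECT major, SUM(gpa)
FROM students
GROUP BY major
ORDER BY SUM(gpa)

All groups:
  CS: 2.47
  Physics: 3.48
  Economics: 3.69
  Psychology: 4.69
  Biology: 6.18
  Chemistry: 6.78

Highest: Chemistry (6.78)
Lowest: CS (2.47)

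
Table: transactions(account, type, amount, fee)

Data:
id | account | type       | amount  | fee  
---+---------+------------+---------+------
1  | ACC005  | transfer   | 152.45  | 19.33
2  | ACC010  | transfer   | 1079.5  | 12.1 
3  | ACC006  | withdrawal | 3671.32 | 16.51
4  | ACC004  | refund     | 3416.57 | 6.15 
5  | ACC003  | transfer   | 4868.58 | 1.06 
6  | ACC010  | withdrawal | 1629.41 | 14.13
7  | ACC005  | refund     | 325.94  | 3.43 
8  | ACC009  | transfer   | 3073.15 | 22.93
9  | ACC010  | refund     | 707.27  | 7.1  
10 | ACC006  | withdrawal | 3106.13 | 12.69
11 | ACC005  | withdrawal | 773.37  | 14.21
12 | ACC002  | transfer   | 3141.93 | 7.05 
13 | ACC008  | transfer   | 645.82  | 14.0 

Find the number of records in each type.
SELECT type, COUNT(*) as count
FROM transactions
GROUP BY type

Result:
  refund: 3
  transfer: 6
  withdrawal: 4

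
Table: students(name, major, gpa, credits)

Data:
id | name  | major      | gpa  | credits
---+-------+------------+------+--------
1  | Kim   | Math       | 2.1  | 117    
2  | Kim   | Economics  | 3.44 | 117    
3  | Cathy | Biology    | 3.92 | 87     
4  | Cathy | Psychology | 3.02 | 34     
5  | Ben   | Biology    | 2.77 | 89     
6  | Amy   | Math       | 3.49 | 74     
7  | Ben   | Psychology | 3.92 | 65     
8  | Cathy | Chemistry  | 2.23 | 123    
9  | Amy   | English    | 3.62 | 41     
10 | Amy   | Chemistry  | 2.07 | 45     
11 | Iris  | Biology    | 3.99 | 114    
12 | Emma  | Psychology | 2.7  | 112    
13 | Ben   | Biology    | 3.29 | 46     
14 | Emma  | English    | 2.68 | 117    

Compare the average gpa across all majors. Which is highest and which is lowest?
SELECT major, AVG(gpa)
FROM students
GROUP BY major
ORDER BY AVG(gpa)

All groups:
  Chemistry: 2.15
  Math: 2.80
  English: 3.15
  Psychology: 3.21
  Economics: 3.44
  Biology: 3.49

Highest: Biology (3.49)
Lowest: Chemistry (2.15)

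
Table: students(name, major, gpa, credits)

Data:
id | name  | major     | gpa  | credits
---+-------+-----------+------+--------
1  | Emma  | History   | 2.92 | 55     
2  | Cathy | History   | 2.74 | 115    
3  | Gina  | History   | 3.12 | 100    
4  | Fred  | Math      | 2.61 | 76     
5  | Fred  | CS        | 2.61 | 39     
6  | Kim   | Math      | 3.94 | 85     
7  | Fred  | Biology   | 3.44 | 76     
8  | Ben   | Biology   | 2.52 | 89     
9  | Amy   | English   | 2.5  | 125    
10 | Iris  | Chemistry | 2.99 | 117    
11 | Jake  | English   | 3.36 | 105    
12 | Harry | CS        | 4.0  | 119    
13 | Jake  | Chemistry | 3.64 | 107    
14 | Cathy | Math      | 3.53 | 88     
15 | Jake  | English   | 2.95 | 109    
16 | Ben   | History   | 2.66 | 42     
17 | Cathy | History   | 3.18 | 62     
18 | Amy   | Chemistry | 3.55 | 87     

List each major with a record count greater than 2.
SELECT major, COUNT(*) as cnt
FROM students
GROUP BY major
HAVING COUNT(*) > 2

Result:
  Chemistry: 3
  English: 3
  History: 5
  Math: 3

Note: HAVING filters groups after aggregation, WHERE filters rows before.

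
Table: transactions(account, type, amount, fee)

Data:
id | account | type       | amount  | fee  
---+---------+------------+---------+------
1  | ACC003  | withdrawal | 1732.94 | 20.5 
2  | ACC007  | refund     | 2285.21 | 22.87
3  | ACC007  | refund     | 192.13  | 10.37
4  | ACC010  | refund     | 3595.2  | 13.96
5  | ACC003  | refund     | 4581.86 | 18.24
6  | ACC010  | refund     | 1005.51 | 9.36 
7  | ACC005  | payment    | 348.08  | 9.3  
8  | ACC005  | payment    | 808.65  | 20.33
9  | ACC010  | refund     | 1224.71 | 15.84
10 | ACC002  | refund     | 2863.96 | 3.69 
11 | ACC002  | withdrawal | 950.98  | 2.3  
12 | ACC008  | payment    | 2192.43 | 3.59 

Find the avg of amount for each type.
SELECT type, AVG(amount) as result
FROM transactions
GROUP BY type

Result:
  payment: 1116.39
  refund: 2249.80
  withdrawal: 1341.96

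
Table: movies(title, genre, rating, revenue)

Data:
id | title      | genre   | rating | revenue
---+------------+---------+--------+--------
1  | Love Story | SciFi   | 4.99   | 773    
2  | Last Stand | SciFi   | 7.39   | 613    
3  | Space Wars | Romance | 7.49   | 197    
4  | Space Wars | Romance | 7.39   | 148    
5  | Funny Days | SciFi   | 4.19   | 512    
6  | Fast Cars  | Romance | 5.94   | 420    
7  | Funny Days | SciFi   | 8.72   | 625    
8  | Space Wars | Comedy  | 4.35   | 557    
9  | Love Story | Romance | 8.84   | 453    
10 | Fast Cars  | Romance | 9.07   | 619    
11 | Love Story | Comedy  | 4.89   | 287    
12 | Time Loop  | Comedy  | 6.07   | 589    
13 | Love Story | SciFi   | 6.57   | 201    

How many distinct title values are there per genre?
SELECT genre, COUNT(DISTINCT title)
FROM movies
GROUP BY genre

Result:
  Comedy: 3 distinct
  Romance: 3 distinct
  SciFi: 3 distinct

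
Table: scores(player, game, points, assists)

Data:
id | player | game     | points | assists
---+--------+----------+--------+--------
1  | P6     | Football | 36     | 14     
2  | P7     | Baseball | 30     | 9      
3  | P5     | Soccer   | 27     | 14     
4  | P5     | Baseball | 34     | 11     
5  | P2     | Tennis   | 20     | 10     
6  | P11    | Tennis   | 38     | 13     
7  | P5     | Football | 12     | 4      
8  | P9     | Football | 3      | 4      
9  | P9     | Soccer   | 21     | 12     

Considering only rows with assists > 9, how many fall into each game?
SELECT game, COUNT(*)
FROM scores
WHERE assists > 9
GROUP BY game

Note: WHERE filters rows before grouping.

Result:
  Baseball: 1
  Football: 1
  Soccer: 2
  Tennis: 2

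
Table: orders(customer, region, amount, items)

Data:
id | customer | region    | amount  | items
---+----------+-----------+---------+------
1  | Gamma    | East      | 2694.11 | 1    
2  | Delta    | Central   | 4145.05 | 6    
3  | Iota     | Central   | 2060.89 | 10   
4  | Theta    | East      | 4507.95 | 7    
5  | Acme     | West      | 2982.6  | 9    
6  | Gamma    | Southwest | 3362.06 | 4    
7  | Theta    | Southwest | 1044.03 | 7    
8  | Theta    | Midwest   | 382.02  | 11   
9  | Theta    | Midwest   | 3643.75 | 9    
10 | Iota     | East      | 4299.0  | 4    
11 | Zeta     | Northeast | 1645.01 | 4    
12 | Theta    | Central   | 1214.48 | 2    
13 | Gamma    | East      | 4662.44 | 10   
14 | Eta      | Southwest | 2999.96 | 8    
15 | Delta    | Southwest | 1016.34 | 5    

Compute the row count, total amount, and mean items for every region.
SELECT region,
       COUNT(*) as cnt,
       SUM(amount) as total_amount,
       AVG(items) as avg_items
FROM orders
GROUP BY region

Result:
  Central: 3 records, 7420.42 total amount, 6.00 avg items
  East: 4 records, 16163.50 total amount, 5.50 avg items
  Midwest: 2 records, 4025.77 total amount, 10.00 avg items
  Northeast: 1 records, 1645.01 total amount, 4.00 avg items
  Southwest: 4 records, 8422.39 total amount, 6.00 avg items
  West: 1 records, 2982.60 total amount, 9.00 avg items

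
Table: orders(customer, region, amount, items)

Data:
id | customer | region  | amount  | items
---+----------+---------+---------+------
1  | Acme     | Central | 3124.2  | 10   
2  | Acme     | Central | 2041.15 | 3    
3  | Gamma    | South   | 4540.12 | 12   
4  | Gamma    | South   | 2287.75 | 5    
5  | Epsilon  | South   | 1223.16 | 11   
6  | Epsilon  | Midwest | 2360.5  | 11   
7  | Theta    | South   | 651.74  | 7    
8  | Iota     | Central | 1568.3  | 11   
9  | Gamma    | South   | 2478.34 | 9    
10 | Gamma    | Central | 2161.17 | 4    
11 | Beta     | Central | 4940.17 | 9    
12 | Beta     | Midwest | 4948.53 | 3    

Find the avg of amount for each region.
SELECT region, AVG(amount) as result
FROM orders
GROUP BY region

Result:
  Central: 2767.00
  Midwest: 3654.52
  South: 2236.22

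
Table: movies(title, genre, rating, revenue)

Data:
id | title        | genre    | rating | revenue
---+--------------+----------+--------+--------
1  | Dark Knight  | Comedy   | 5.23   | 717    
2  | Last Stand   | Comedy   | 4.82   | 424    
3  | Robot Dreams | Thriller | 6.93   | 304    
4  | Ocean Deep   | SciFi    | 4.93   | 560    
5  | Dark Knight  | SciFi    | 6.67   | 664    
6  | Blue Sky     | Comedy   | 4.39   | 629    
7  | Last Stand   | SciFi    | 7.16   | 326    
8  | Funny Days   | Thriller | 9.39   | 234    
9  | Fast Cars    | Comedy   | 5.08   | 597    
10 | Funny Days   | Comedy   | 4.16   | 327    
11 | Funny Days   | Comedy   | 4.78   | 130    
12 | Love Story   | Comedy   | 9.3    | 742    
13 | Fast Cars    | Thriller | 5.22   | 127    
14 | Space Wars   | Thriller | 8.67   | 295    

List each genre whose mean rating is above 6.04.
SELECT genre, AVG(rating)
FROM movies
GROUP BY genre
HAVING AVG(rating) > 6.04

Result:
  SciFi: avg=6.25
  Thriller: avg=7.55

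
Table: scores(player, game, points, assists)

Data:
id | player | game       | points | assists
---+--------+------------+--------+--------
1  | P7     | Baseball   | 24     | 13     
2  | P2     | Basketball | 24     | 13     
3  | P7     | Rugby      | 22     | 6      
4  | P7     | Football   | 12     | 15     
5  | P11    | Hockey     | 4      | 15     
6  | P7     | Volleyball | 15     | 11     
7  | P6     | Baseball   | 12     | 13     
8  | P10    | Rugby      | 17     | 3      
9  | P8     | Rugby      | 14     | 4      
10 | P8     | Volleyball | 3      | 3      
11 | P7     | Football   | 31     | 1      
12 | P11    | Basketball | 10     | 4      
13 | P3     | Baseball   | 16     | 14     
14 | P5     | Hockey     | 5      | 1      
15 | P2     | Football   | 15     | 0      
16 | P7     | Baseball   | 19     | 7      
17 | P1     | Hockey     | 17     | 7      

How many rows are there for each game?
SELECT game, COUNT(*) as count
FROM scores
GROUP BY game

Result:
  Baseball: 4
  Basketball: 2
  Football: 3
  Hockey: 3
  Rugby: 3
  Volleyball: 2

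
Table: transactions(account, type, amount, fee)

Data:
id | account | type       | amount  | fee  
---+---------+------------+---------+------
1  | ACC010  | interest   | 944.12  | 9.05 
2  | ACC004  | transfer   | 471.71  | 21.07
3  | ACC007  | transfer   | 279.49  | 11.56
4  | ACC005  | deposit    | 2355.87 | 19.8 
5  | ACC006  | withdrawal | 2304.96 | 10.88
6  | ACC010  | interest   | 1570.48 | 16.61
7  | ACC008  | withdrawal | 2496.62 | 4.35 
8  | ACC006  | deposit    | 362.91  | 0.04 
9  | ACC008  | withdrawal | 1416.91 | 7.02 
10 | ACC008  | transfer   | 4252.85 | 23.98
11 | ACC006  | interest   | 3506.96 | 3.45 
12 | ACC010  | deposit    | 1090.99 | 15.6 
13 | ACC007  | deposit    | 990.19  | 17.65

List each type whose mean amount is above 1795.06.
SELECT type, AVG(amount)
FROM transactions
GROUP BY type
HAVING AVG(amount) > 1795.06

Result:
  interest: avg=2007.19
  withdrawal: avg=2072.83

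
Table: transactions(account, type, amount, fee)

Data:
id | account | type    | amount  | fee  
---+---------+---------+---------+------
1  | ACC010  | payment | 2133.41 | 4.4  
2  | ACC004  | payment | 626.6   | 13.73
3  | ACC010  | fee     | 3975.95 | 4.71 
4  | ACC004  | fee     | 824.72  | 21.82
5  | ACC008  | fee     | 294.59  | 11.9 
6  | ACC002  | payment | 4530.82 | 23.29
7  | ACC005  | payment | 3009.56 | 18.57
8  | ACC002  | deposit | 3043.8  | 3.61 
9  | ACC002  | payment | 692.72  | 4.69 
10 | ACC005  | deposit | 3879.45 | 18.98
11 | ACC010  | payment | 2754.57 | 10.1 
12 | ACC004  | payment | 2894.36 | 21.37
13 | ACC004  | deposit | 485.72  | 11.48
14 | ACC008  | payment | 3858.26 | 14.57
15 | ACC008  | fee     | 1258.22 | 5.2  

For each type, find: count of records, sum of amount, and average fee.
SELECT type,
       COUNT(*) as cnt,
       SUM(amount) as total_amount,
       AVG(fee) as avg_fee
FROM transactions
GROUP BY type

Result:
  deposit: 3 records, 7408.97 total amount, 11.36 avg fee
  fee: 4 records, 6353.48 total amount, 10.91 avg fee
  payment: 8 records, 20500.30 total amount, 13.84 avg fee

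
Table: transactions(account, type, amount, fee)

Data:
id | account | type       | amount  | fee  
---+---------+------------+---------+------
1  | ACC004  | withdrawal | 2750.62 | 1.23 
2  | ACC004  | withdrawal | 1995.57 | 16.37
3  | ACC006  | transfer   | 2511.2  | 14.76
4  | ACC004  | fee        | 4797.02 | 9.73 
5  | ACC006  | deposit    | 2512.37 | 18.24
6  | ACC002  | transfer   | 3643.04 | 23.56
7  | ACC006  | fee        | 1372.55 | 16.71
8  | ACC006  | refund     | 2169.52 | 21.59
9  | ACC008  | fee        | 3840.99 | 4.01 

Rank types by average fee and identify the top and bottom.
SELECT type, AVG(fee)
FROM transactions
GROUP BY type
ORDER BY AVG(fee)

All groups:
  withdrawal: 8.80
  fee: 10.15
  deposit: 18.24
  transfer: 19.16
  refund: 21.59

Highest: refund (21.59)
Lowest: withdrawal (8.80)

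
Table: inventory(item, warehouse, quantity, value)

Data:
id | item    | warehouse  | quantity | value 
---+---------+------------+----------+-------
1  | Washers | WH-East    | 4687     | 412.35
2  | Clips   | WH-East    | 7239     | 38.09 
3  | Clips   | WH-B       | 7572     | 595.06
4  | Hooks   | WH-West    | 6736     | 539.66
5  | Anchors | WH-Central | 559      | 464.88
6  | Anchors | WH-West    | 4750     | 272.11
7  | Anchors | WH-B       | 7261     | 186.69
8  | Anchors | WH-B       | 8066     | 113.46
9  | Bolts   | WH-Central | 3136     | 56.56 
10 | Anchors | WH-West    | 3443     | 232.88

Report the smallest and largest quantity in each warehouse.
SELECT warehouse, MIN(quantity), MAX(quantity)
FROM inventory
GROUP BY warehouse

Result:
  WH-B: min=7261, max=8066
  WH-Central: min=559, max=3136
  WH-East: min=4687, max=7239
  WH-West: min=3443, max=6736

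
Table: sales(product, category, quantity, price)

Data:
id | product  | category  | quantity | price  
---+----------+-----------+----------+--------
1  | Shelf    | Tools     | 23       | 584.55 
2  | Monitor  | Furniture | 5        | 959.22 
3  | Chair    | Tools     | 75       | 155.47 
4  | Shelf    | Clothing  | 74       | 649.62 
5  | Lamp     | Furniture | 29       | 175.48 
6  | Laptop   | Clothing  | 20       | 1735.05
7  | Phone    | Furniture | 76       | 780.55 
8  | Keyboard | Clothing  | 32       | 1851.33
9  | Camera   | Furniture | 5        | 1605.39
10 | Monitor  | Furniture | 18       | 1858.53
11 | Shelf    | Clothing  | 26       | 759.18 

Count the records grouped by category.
SELECT category, COUNT(*) as count
FROM sales
GROUP BY category

Result:
  Clothing: 4
  Furniture: 5
  Tools: 2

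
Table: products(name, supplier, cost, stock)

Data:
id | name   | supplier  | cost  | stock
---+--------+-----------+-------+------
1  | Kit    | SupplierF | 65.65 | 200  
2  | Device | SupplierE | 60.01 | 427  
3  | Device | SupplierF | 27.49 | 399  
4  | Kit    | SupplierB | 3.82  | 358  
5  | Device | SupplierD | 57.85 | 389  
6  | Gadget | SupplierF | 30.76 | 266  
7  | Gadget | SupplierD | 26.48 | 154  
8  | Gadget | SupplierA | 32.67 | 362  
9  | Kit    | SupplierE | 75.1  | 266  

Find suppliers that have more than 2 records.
SELECT supplier, COUNT(*) as cnt
FROM products
GROUP BY supplier
HAVING COUNT(*) > 2

Result:
  SupplierF: 3

Note: HAVING filters groups after aggregation, WHERE filters rows before.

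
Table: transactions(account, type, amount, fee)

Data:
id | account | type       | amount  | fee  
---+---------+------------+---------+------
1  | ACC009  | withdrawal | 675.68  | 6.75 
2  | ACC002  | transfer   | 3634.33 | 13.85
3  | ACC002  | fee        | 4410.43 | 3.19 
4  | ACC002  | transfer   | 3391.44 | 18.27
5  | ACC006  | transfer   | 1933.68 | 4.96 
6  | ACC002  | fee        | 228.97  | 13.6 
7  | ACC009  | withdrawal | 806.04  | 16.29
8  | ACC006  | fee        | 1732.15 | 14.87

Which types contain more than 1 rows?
SELECT type, COUNT(*) as cnt
FROM transactions
GROUP BY type
HAVING COUNT(*) > 1

Result:
  fee: 3
  transfer: 3
  withdrawal: 2

Note: HAVING filters groups after aggregation, WHERE filters rows before.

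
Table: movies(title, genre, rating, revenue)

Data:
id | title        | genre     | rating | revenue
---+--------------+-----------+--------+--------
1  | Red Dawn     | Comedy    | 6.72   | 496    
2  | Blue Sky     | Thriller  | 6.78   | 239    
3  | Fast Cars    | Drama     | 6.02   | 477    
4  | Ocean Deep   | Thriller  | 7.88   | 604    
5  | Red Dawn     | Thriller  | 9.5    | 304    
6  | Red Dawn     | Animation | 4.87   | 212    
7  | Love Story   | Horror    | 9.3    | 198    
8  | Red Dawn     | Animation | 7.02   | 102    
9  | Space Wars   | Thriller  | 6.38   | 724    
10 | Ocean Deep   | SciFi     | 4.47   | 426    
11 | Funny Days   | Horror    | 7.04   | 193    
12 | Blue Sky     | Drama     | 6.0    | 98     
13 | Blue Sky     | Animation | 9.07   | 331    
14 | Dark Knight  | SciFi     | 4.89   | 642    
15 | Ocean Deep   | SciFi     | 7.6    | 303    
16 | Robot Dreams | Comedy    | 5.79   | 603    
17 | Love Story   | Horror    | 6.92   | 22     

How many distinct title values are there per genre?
SELECT genre, COUNT(DISTINCT title)
FROM movies
GROUP BY genre

Result:
  Animation: 2 distinct
  Comedy: 2 distinct
  Drama: 2 distinct
  Horror: 2 distinct
  SciFi: 2 distinct
  Thriller: 4 distinct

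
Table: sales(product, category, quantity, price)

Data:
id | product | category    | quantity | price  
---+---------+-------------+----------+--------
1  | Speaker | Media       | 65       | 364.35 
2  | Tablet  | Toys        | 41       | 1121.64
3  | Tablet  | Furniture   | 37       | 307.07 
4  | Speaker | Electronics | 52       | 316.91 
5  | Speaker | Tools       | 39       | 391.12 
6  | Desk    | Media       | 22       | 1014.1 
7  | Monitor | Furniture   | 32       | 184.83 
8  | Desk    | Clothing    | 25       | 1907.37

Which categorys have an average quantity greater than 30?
SELECT category, AVG(quantity)
FROM sales
GROUP BY category
HAVING AVG(quantity) > 30

Result:
  Electronics: avg=52.00
  Furniture: avg=34.50
  Media: avg=43.50
  Tools: avg=39.00
  Toys: avg=41.00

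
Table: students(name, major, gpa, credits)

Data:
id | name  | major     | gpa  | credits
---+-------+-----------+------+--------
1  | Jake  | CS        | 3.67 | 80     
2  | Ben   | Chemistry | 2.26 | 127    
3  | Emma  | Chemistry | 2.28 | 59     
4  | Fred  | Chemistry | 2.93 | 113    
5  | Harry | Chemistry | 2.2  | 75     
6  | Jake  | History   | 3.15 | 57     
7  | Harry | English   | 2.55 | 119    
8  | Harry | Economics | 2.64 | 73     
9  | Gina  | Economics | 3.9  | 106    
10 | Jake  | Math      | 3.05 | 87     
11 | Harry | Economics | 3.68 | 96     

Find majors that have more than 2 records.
SELECT major, COUNT(*) as cnt
FROM students
GROUP BY major
HAVING COUNT(*) > 2

Result:
  Chemistry: 4
  Economics: 3

Note: HAVING filters groups after aggregation, WHERE filters rows before.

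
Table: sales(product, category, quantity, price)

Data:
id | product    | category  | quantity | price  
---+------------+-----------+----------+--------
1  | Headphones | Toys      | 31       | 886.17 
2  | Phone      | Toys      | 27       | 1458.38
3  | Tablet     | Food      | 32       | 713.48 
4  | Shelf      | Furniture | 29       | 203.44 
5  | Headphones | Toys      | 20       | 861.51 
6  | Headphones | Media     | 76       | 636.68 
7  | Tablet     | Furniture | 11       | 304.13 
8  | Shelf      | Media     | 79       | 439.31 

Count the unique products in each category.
SELECT category, COUNT(DISTINCT product)
FROM sales
GROUP BY category

Result:
  Food: 1 distinct
  Furniture: 2 distinct
  Media: 2 distinct
  Toys: 2 distinct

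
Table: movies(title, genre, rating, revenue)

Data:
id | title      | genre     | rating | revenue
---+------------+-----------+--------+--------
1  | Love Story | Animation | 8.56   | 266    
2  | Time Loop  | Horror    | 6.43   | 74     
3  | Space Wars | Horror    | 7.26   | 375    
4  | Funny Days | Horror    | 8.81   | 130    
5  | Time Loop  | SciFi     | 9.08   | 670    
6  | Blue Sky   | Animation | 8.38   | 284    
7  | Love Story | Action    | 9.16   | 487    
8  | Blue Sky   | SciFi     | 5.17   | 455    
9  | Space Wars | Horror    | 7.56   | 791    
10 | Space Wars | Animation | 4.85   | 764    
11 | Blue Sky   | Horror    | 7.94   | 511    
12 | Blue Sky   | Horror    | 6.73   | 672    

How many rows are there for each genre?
SELECT genre, COUNT(*) as count
FROM movies
GROUP BY genre

Result:
  Action: 1
  Animation: 3
  Horror: 6
  SciFi: 2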